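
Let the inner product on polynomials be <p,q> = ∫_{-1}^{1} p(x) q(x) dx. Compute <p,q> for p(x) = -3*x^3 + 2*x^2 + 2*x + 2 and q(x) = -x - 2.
<p,q> = -54/5

Expand the product: p(x)·q(x) = 3*x^4 + 4*x^3 - 6*x^2 - 6*x - 4.
∫_{-1}^{1} of each monomial x^k gives [2/(k+1) if k even, 0 if k odd]. Integrating term-by-term (or equivalently evaluating the antiderivative F(x) = 3*x^5/5 + x^4 - 2*x^3 - 3*x^2 - 4*x at the endpoints):
  F(1) − F(−1) = -37/5 − (17/5) = -54/5.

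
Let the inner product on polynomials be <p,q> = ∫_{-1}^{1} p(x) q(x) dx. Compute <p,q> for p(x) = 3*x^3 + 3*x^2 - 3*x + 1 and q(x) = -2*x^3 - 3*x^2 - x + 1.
<p,q> = -4/35

Expand the product: p(x)·q(x) = -6*x^6 - 15*x^5 - 6*x^4 + 7*x^3 + 3*x^2 - 4*x + 1.
∫_{-1}^{1} of each monomial x^k gives [2/(k+1) if k even, 0 if k odd]. Integrating term-by-term (or equivalently evaluating the antiderivative F(x) = -6*x^7/7 - 5*x^6/2 - 6*x^5/5 + 7*x^4/4 + x^3 - 2*x^2 + x at the endpoints):
  F(1) − F(−1) = -393/140 − (-377/140) = -4/35.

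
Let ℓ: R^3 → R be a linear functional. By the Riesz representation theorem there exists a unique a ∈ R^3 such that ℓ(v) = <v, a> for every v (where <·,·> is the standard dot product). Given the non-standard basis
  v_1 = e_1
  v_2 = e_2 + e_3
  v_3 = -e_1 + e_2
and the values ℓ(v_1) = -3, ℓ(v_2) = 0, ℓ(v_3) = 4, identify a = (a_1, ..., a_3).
a = (-3, 1, -1)

Write a = (a_1, ..., a_3) in the standard basis. For each basis vector v_i, ℓ(v_i) = <v_i, a> is a linear equation in the a_j's. Collect the n equations into a matrix system V a = ℓ, where row i of V is v_i (expressed in the standard basis). Since V is invertible (lower-triangular with 1s on the diagonal, up to permutation), solve by back-substitution:
  V =
[[1, 0, 0],
 [0, 1, 1],
 [-1, 1, 0]]
  V a = (-3, 0, 4)
Solving gives a = (-3, 1, -1).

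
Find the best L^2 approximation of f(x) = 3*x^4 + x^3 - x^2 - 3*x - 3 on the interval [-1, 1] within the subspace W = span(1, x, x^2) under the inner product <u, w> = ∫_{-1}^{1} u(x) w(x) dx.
g(x) = 11*x^2/7 - 12*x/5 - 114/35

The best approximation g ∈ W is the orthogonal projection of f onto W. Writing g = a_0 + a_1 x + a_2 x^2, the coefficients solve the normal equations G · a = b where
  G_{ij} = <φ_i, φ_j> and b_i = <f, φ_i>, with φ_0 = 1, φ_1 = x, φ_2 = x^2.
G =
  [2, 0, 2/3]
  [0, 2/3, 0]
  [2/3, 0, 2/5],
b = (-82/15, -8/5, -54/35).
Solving gives a_0 = -114/35, a_1 = -12/5, a_2 = 11/7, so
  g(x) = 11*x^2/7 - 12*x/5 - 114/35.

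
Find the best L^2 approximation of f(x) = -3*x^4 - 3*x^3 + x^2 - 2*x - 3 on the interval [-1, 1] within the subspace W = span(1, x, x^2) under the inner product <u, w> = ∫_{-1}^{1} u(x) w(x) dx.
g(x) = -11*x^2/7 - 19*x/5 - 96/35

The best approximation g ∈ W is the orthogonal projection of f onto W. Writing g = a_0 + a_1 x + a_2 x^2, the coefficients solve the normal equations G · a = b where
  G_{ij} = <φ_i, φ_j> and b_i = <f, φ_i>, with φ_0 = 1, φ_1 = x, φ_2 = x^2.
G =
  [2, 0, 2/3]
  [0, 2/3, 0]
  [2/3, 0, 2/5],
b = (-98/15, -38/15, -86/35).
Solving gives a_0 = -96/35, a_1 = -19/5, a_2 = -11/7, so
  g(x) = -11*x^2/7 - 19*x/5 - 96/35.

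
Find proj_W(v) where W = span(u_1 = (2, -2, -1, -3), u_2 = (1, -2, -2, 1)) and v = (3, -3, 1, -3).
proj_W(v) = (332/155, -304/155, -4/5, -568/155)

Set up U = [u_1 | ... | u_2] ∈ R^(4×2). The projector onto W = col(U) is P = U (U^T U)^(-1) U^T.
Compute U^T U =
  [18, 5]
  [5, 10],
and U^T v = (20, 4).
Solve U^T U · c = U^T v for the coefficients: c = (36/31, -28/155). The projection is proj_W(v) = U c.
Check: (v - proj_W(v)) · u_1 = 0  (should be 0).
Check: (v - proj_W(v)) · u_2 = 0  (should be 0).
Result: proj_W(v) = (332/155, -304/155, -4/5, -568/155).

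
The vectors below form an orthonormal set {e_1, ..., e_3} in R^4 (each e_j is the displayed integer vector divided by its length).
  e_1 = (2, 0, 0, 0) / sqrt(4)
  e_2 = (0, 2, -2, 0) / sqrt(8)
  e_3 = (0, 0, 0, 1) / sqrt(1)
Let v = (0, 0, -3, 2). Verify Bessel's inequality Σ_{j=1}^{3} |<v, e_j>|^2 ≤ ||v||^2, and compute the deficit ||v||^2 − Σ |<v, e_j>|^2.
Σ |<v, e_j>|^2 = 17/2; ||v||^2 = 13; deficit = 9/2

Write each e_j = u_j / sqrt(<u_j, u_j>) where u_j is the displayed integer vector. Then <v, e_j> = <v, u_j> / sqrt(<u_j, u_j>), so |<v, e_j>|^2 = <v, u_j>^2 / <u_j, u_j>.
Coefficients: <v, e_1> = 0/sqrt(4), <v, e_2> = 6/sqrt(8), <v, e_3> = 2/sqrt(1).
Square and sum: Σ |<v, e_j>|^2 = 17/2.
Compute ||v||^2 = v·v = 13.
Deficit = 13 − 17/2 = 9/2 ≥ 0, confirming Bessel's inequality. (The deficit equals ||v − Σ <v,e_j> e_j||^2, the squared distance from v to span{e_j}.)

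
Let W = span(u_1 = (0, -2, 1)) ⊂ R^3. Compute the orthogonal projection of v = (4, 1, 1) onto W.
proj_W(v) = (0, 2/5, -1/5)

Set up U = [u_1 | ... | u_1] ∈ R^(3×1). The projector onto W = col(U) is P = U (U^T U)^(-1) U^T.
Compute U^T U =
  [5],
and U^T v = (-1).
Solve U^T U · c = U^T v for the coefficients: c = (-1/5). The projection is proj_W(v) = U c.
Check: (v - proj_W(v)) · u_1 = 0  (should be 0).
Result: proj_W(v) = (0, 2/5, -1/5).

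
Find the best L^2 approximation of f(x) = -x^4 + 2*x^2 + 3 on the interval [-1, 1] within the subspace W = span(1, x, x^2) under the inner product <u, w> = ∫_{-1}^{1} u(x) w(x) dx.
g(x) = 8*x^2/7 + 108/35

The best approximation g ∈ W is the orthogonal projection of f onto W. Writing g = a_0 + a_1 x + a_2 x^2, the coefficients solve the normal equations G · a = b where
  G_{ij} = <φ_i, φ_j> and b_i = <f, φ_i>, with φ_0 = 1, φ_1 = x, φ_2 = x^2.
G =
  [2, 0, 2/3]
  [0, 2/3, 0]
  [2/3, 0, 2/5],
b = (104/15, 0, 88/35).
Solving gives a_0 = 108/35, a_1 = 0, a_2 = 8/7, so
  g(x) = 8*x^2/7 + 108/35.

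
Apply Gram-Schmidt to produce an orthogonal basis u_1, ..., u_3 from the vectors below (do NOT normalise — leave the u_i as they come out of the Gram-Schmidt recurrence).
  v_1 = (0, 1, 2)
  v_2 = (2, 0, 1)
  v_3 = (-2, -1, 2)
Orthogonal basis:
  u_1 = (0, 1, 2)
  u_2 = (2, -2/5, 1/5)
  u_3 = (-10/21, -40/21, 20/21)

Apply the Gram-Schmidt recurrence
  u_1 = v_1
  u_i = v_i − Σ_{j<i} ((v_i · u_j) / (u_j · u_j)) · u_j.

Step by step this gives:
  u_1 = (0, 1, 2)
  u_2 = (2, -2/5, 1/5)
  u_3 = (-10/21, -40/21, 20/21)

Orthogonality check:
  u_2 · u_1 = 0 (should be 0)
  u_3 · u_1 = 0 (should be 0)
  u_3 · u_2 = 0 (should be 0)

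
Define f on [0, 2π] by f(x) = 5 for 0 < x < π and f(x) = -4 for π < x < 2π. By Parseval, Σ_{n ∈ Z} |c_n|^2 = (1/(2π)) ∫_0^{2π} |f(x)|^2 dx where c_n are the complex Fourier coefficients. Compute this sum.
Σ |c_n|^2 = 41/2

Parseval equates the L^2 energy of f (normalised by 1/(2π)) with the ℓ^2 sum of its Fourier coefficients: (1/(2π)) ∫_0^{2π} |f|^2 = Σ |c_n|^2.
Compute the left side: (1/(2π)) [∫_0^π 5^2 dx + ∫_π^{2π} (-4)^2 dx] = (1/(2π)) · (25π + 16π) = (25 + 16)/2 = 41/2.
So Σ_{n ∈ Z} |c_n|^2 = 41/2.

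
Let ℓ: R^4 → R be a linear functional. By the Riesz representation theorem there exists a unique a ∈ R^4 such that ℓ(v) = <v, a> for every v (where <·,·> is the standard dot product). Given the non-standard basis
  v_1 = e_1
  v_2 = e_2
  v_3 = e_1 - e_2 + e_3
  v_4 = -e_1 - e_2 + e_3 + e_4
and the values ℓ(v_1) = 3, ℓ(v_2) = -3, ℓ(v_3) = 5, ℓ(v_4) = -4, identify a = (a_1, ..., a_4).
a = (3, -3, -1, -3)

Write a = (a_1, ..., a_4) in the standard basis. For each basis vector v_i, ℓ(v_i) = <v_i, a> is a linear equation in the a_j's. Collect the n equations into a matrix system V a = ℓ, where row i of V is v_i (expressed in the standard basis). Since V is invertible (lower-triangular with 1s on the diagonal, up to permutation), solve by back-substitution:
  V =
[[1, 0, 0, 0],
 [0, 1, 0, 0],
 [1, -1, 1, 0],
 [-1, -1, 1, 1]]
  V a = (3, -3, 5, -4)
Solving gives a = (3, -3, -1, -3).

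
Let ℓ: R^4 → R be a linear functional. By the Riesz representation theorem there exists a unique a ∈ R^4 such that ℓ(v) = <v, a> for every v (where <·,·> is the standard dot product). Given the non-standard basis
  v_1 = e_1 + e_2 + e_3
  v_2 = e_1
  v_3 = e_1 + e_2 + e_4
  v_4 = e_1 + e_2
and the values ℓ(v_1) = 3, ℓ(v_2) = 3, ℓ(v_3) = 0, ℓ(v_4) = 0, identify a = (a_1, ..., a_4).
a = (3, -3, 3, 0)

Write a = (a_1, ..., a_4) in the standard basis. For each basis vector v_i, ℓ(v_i) = <v_i, a> is a linear equation in the a_j's. Collect the n equations into a matrix system V a = ℓ, where row i of V is v_i (expressed in the standard basis). Since V is invertible (lower-triangular with 1s on the diagonal, up to permutation), solve by back-substitution:
  V =
[[1, 1, 1, 0],
 [1, 0, 0, 0],
 [1, 1, 0, 1],
 [1, 1, 0, 0]]
  V a = (3, 3, 0, 0)
Solving gives a = (3, -3, 3, 0).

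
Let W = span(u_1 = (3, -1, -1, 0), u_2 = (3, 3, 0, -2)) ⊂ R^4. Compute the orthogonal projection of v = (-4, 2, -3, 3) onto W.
proj_W(v) = (-354/103, -14/103, 85/103, 66/103)

Set up U = [u_1 | ... | u_2] ∈ R^(4×2). The projector onto W = col(U) is P = U (U^T U)^(-1) U^T.
Compute U^T U =
  [11, 6]
  [6, 22],
and U^T v = (-11, -12).
Solve U^T U · c = U^T v for the coefficients: c = (-85/103, -33/103). The projection is proj_W(v) = U c.
Check: (v - proj_W(v)) · u_1 = 0  (should be 0).
Check: (v - proj_W(v)) · u_2 = 0  (should be 0).
Result: proj_W(v) = (-354/103, -14/103, 85/103, 66/103).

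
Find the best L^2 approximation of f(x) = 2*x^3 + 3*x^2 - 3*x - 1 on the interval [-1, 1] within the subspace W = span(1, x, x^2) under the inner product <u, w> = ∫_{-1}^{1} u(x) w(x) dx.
g(x) = 3*x^2 - 9*x/5 - 1

The best approximation g ∈ W is the orthogonal projection of f onto W. Writing g = a_0 + a_1 x + a_2 x^2, the coefficients solve the normal equations G · a = b where
  G_{ij} = <φ_i, φ_j> and b_i = <f, φ_i>, with φ_0 = 1, φ_1 = x, φ_2 = x^2.
G =
  [2, 0, 2/3]
  [0, 2/3, 0]
  [2/3, 0, 2/5],
b = (0, -6/5, 8/15).
Solving gives a_0 = -1, a_1 = -9/5, a_2 = 3, so
  g(x) = 3*x^2 - 9*x/5 - 1.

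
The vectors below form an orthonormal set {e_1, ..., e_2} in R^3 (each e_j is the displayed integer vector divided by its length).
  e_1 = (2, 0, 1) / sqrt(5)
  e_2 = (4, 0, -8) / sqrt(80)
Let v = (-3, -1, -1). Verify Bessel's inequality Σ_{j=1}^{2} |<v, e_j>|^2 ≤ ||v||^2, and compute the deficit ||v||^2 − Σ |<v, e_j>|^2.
Σ |<v, e_j>|^2 = 10; ||v||^2 = 11; deficit = 1

Write each e_j = u_j / sqrt(<u_j, u_j>) where u_j is the displayed integer vector. Then <v, e_j> = <v, u_j> / sqrt(<u_j, u_j>), so |<v, e_j>|^2 = <v, u_j>^2 / <u_j, u_j>.
Coefficients: <v, e_1> = -7/sqrt(5), <v, e_2> = -4/sqrt(80).
Square and sum: Σ |<v, e_j>|^2 = 10.
Compute ||v||^2 = v·v = 11.
Deficit = 11 − 10 = 1 ≥ 0, confirming Bessel's inequality. (The deficit equals ||v − Σ <v,e_j> e_j||^2, the squared distance from v to span{e_j}.)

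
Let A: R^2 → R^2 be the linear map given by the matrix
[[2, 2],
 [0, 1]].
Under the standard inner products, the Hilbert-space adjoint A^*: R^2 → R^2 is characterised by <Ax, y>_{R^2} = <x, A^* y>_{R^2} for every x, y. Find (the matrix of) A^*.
A^* = A^T =
[[2, 0],
 [2, 1]]

For real matrices with standard dot products, the defining identity <Ax, y> = <x, A^* y> gives (Ax)^T y = x^T (A^*) y, i.e. x^T A^T y = x^T (A^*) y. Since this holds for all x, y, we must have A^* = A^T. Therefore
A^* =
[[2, 0],
 [2, 1]].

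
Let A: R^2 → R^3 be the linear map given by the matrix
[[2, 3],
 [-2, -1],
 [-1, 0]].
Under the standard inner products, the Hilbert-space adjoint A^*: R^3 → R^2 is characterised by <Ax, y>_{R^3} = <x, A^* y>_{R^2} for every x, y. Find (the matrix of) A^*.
A^* = A^T =
[[2, -2, -1],
 [3, -1, 0]]

For real matrices with standard dot products, the defining identity <Ax, y> = <x, A^* y> gives (Ax)^T y = x^T (A^*) y, i.e. x^T A^T y = x^T (A^*) y. Since this holds for all x, y, we must have A^* = A^T. Therefore
A^* =
[[2, -2, -1],
 [3, -1, 0]].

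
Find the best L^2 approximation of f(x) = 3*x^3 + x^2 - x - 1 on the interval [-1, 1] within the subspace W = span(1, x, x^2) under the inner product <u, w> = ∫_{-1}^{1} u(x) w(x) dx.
g(x) = x^2 + 4*x/5 - 1

The best approximation g ∈ W is the orthogonal projection of f onto W. Writing g = a_0 + a_1 x + a_2 x^2, the coefficients solve the normal equations G · a = b where
  G_{ij} = <φ_i, φ_j> and b_i = <f, φ_i>, with φ_0 = 1, φ_1 = x, φ_2 = x^2.
G =
  [2, 0, 2/3]
  [0, 2/3, 0]
  [2/3, 0, 2/5],
b = (-4/3, 8/15, -4/15).
Solving gives a_0 = -1, a_1 = 4/5, a_2 = 1, so
  g(x) = x^2 + 4*x/5 - 1.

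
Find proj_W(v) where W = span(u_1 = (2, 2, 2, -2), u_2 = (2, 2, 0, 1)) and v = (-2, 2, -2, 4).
proj_W(v) = (2/27, 2/27, -22/9, 100/27)

Set up U = [u_1 | ... | u_2] ∈ R^(4×2). The projector onto W = col(U) is P = U (U^T U)^(-1) U^T.
Compute U^T U =
  [16, 6]
  [6, 9],
and U^T v = (-12, 4).
Solve U^T U · c = U^T v for the coefficients: c = (-11/9, 34/27). The projection is proj_W(v) = U c.
Check: (v - proj_W(v)) · u_1 = 0  (should be 0).
Check: (v - proj_W(v)) · u_2 = 0  (should be 0).
Result: proj_W(v) = (2/27, 2/27, -22/9, 100/27).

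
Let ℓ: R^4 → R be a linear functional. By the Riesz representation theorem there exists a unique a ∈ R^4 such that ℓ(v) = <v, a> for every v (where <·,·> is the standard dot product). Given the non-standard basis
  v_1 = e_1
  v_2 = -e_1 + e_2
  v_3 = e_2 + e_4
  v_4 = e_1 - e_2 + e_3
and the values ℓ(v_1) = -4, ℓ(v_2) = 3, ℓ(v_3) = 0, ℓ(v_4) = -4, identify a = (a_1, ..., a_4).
a = (-4, -1, -1, 1)

Write a = (a_1, ..., a_4) in the standard basis. For each basis vector v_i, ℓ(v_i) = <v_i, a> is a linear equation in the a_j's. Collect the n equations into a matrix system V a = ℓ, where row i of V is v_i (expressed in the standard basis). Since V is invertible (lower-triangular with 1s on the diagonal, up to permutation), solve by back-substitution:
  V =
[[1, 0, 0, 0],
 [-1, 1, 0, 0],
 [0, 1, 0, 1],
 [1, -1, 1, 0]]
  V a = (-4, 3, 0, -4)
Solving gives a = (-4, -1, -1, 1).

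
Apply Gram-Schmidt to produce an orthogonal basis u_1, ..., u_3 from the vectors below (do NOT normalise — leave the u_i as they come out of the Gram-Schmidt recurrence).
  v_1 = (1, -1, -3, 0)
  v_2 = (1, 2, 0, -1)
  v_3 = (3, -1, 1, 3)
Orthogonal basis:
  u_1 = (1, -1, -3, 0)
  u_2 = (12/11, 21/11, -3/11, -1)
  u_3 = (212/65, -19/65, 77/65, 174/65)

Apply the Gram-Schmidt recurrence
  u_1 = v_1
  u_i = v_i − Σ_{j<i} ((v_i · u_j) / (u_j · u_j)) · u_j.

Step by step this gives:
  u_1 = (1, -1, -3, 0)
  u_2 = (12/11, 21/11, -3/11, -1)
  u_3 = (212/65, -19/65, 77/65, 174/65)

Orthogonality check:
  u_2 · u_1 = 0 (should be 0)
  u_3 · u_1 = 0 (should be 0)
  u_3 · u_2 = 0 (should be 0)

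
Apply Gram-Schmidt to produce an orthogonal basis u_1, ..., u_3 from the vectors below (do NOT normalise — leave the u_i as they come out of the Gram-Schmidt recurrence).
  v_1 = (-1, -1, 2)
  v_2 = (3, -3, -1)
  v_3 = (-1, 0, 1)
Orthogonal basis:
  u_1 = (-1, -1, 2)
  u_2 = (8/3, -10/3, -1/3)
  u_3 = (-7/110, -1/22, -3/55)

Apply the Gram-Schmidt recurrence
  u_1 = v_1
  u_i = v_i − Σ_{j<i} ((v_i · u_j) / (u_j · u_j)) · u_j.

Step by step this gives:
  u_1 = (-1, -1, 2)
  u_2 = (8/3, -10/3, -1/3)
  u_3 = (-7/110, -1/22, -3/55)

Orthogonality check:
  u_2 · u_1 = 0 (should be 0)
  u_3 · u_1 = 0 (should be 0)
  u_3 · u_2 = 0 (should be 0)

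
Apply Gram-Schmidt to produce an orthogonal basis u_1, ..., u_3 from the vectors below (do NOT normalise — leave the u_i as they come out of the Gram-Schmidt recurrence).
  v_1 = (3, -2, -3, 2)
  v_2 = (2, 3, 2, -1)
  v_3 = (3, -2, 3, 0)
Orthogonal basis:
  u_1 = (3, -2, -3, 2)
  u_2 = (38/13, 31/13, 14/13, -5/13)
  u_3 = (119/101, -283/101, 299/101, -13/101)

Apply the Gram-Schmidt recurrence
  u_1 = v_1
  u_i = v_i − Σ_{j<i} ((v_i · u_j) / (u_j · u_j)) · u_j.

Step by step this gives:
  u_1 = (3, -2, -3, 2)
  u_2 = (38/13, 31/13, 14/13, -5/13)
  u_3 = (119/101, -283/101, 299/101, -13/101)

Orthogonality check:
  u_2 · u_1 = 0 (should be 0)
  u_3 · u_1 = 0 (should be 0)
  u_3 · u_2 = 0 (should be 0)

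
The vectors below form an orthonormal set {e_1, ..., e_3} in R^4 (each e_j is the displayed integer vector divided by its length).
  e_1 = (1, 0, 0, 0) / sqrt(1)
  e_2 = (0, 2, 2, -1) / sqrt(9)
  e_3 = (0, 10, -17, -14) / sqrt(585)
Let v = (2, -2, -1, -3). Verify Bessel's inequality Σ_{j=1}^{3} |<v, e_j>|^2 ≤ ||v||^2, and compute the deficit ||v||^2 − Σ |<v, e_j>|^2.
Σ |<v, e_j>|^2 = 38/5; ||v||^2 = 18; deficit = 52/5

Write each e_j = u_j / sqrt(<u_j, u_j>) where u_j is the displayed integer vector. Then <v, e_j> = <v, u_j> / sqrt(<u_j, u_j>), so |<v, e_j>|^2 = <v, u_j>^2 / <u_j, u_j>.
Coefficients: <v, e_1> = 2/sqrt(1), <v, e_2> = -3/sqrt(9), <v, e_3> = 39/sqrt(585).
Square and sum: Σ |<v, e_j>|^2 = 38/5.
Compute ||v||^2 = v·v = 18.
Deficit = 18 − 38/5 = 52/5 ≥ 0, confirming Bessel's inequality. (The deficit equals ||v − Σ <v,e_j> e_j||^2, the squared distance from v to span{e_j}.)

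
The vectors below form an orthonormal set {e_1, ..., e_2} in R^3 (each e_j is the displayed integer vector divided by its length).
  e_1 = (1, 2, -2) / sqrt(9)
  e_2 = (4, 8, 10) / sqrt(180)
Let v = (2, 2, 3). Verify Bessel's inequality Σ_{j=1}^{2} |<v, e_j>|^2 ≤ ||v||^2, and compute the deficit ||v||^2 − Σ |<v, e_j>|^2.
Σ |<v, e_j>|^2 = 81/5; ||v||^2 = 17; deficit = 4/5

Write each e_j = u_j / sqrt(<u_j, u_j>) where u_j is the displayed integer vector. Then <v, e_j> = <v, u_j> / sqrt(<u_j, u_j>), so |<v, e_j>|^2 = <v, u_j>^2 / <u_j, u_j>.
Coefficients: <v, e_1> = 0/sqrt(9), <v, e_2> = 54/sqrt(180).
Square and sum: Σ |<v, e_j>|^2 = 81/5.
Compute ||v||^2 = v·v = 17.
Deficit = 17 − 81/5 = 4/5 ≥ 0, confirming Bessel's inequality. (The deficit equals ||v − Σ <v,e_j> e_j||^2, the squared distance from v to span{e_j}.)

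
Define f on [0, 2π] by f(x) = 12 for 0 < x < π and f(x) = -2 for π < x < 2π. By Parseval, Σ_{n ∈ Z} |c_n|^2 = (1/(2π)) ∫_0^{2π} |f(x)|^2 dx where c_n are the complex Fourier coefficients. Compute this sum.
Σ |c_n|^2 = 74

Parseval equates the L^2 energy of f (normalised by 1/(2π)) with the ℓ^2 sum of its Fourier coefficients: (1/(2π)) ∫_0^{2π} |f|^2 = Σ |c_n|^2.
Compute the left side: (1/(2π)) [∫_0^π 12^2 dx + ∫_π^{2π} (-2)^2 dx] = (1/(2π)) · (144π + 4π) = (144 + 4)/2 = 74.
So Σ_{n ∈ Z} |c_n|^2 = 74.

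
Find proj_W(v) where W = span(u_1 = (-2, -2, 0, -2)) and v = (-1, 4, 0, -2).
proj_W(v) = (1/3, 1/3, 0, 1/3)

Set up U = [u_1 | ... | u_1] ∈ R^(4×1). The projector onto W = col(U) is P = U (U^T U)^(-1) U^T.
Compute U^T U =
  [12],
and U^T v = (-2).
Solve U^T U · c = U^T v for the coefficients: c = (-1/6). The projection is proj_W(v) = U c.
Check: (v - proj_W(v)) · u_1 = 0  (should be 0).
Result: proj_W(v) = (1/3, 1/3, 0, 1/3).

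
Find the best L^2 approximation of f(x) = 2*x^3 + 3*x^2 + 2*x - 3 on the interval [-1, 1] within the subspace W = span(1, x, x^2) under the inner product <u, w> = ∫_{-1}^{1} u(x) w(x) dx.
g(x) = 3*x^2 + 16*x/5 - 3

The best approximation g ∈ W is the orthogonal projection of f onto W. Writing g = a_0 + a_1 x + a_2 x^2, the coefficients solve the normal equations G · a = b where
  G_{ij} = <φ_i, φ_j> and b_i = <f, φ_i>, with φ_0 = 1, φ_1 = x, φ_2 = x^2.
G =
  [2, 0, 2/3]
  [0, 2/3, 0]
  [2/3, 0, 2/5],
b = (-4, 32/15, -4/5).
Solving gives a_0 = -3, a_1 = 16/5, a_2 = 3, so
  g(x) = 3*x^2 + 16*x/5 - 3.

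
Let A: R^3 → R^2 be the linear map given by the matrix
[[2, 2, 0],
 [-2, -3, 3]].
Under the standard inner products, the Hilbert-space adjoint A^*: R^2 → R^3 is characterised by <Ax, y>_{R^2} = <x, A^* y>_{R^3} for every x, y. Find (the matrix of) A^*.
A^* = A^T =
[[2, -2],
 [2, -3],
 [0, 3]]

For real matrices with standard dot products, the defining identity <Ax, y> = <x, A^* y> gives (Ax)^T y = x^T (A^*) y, i.e. x^T A^T y = x^T (A^*) y. Since this holds for all x, y, we must have A^* = A^T. Therefore
A^* =
[[2, -2],
 [2, -3],
 [0, 3]].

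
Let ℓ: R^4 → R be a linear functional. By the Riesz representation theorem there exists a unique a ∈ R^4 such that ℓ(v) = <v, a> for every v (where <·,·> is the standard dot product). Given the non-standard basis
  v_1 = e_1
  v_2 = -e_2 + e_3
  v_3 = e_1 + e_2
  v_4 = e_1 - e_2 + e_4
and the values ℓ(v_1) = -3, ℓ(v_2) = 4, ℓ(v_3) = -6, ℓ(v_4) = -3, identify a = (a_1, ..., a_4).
a = (-3, -3, 1, -3)

Write a = (a_1, ..., a_4) in the standard basis. For each basis vector v_i, ℓ(v_i) = <v_i, a> is a linear equation in the a_j's. Collect the n equations into a matrix system V a = ℓ, where row i of V is v_i (expressed in the standard basis). Since V is invertible (lower-triangular with 1s on the diagonal, up to permutation), solve by back-substitution:
  V =
[[1, 0, 0, 0],
 [0, -1, 1, 0],
 [1, 1, 0, 0],
 [1, -1, 0, 1]]
  V a = (-3, 4, -6, -3)
Solving gives a = (-3, -3, 1, -3).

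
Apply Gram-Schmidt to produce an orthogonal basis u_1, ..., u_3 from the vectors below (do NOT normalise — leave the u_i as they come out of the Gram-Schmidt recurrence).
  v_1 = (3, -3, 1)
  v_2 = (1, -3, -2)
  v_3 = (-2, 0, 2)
Orthogonal basis:
  u_1 = (3, -3, 1)
  u_2 = (-11/19, -27/19, -48/19)
  u_3 = (-135/83, -105/83, 90/83)

Apply the Gram-Schmidt recurrence
  u_1 = v_1
  u_i = v_i − Σ_{j<i} ((v_i · u_j) / (u_j · u_j)) · u_j.

Step by step this gives:
  u_1 = (3, -3, 1)
  u_2 = (-11/19, -27/19, -48/19)
  u_3 = (-135/83, -105/83, 90/83)

Orthogonality check:
  u_2 · u_1 = 0 (should be 0)
  u_3 · u_1 = 0 (should be 0)
  u_3 · u_2 = 0 (should be 0)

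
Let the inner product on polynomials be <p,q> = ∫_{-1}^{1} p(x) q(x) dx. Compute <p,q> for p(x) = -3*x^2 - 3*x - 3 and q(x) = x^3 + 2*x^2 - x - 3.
<p,q> = 92/5

Expand the product: p(x)·q(x) = -3*x^5 - 9*x^4 - 6*x^3 + 6*x^2 + 12*x + 9.
∫_{-1}^{1} of each monomial x^k gives [2/(k+1) if k even, 0 if k odd]. Integrating term-by-term (or equivalently evaluating the antiderivative F(x) = -x^6/2 - 9*x^5/5 - 3*x^4/2 + 2*x^3 + 6*x^2 + 9*x at the endpoints):
  F(1) − F(−1) = 66/5 − (-26/5) = 92/5.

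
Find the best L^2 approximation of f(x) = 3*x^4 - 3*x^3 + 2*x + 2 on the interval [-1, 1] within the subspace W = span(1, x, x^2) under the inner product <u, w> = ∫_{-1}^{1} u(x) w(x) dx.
g(x) = 18*x^2/7 + x/5 + 61/35

The best approximation g ∈ W is the orthogonal projection of f onto W. Writing g = a_0 + a_1 x + a_2 x^2, the coefficients solve the normal equations G · a = b where
  G_{ij} = <φ_i, φ_j> and b_i = <f, φ_i>, with φ_0 = 1, φ_1 = x, φ_2 = x^2.
G =
  [2, 0, 2/3]
  [0, 2/3, 0]
  [2/3, 0, 2/5],
b = (26/5, 2/15, 46/21).
Solving gives a_0 = 61/35, a_1 = 1/5, a_2 = 18/7, so
  g(x) = 18*x^2/7 + x/5 + 61/35.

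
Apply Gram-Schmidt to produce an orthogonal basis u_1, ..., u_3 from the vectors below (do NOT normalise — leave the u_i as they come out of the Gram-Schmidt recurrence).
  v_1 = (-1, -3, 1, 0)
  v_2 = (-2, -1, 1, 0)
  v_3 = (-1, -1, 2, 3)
Orthogonal basis:
  u_1 = (-1, -3, 1, 0)
  u_2 = (-16/11, 7/11, 5/11, 0)
  u_3 = (7/15, 7/30, 7/6, 3)

Apply the Gram-Schmidt recurrence
  u_1 = v_1
  u_i = v_i − Σ_{j<i} ((v_i · u_j) / (u_j · u_j)) · u_j.

Step by step this gives:
  u_1 = (-1, -3, 1, 0)
  u_2 = (-16/11, 7/11, 5/11, 0)
  u_3 = (7/15, 7/30, 7/6, 3)

Orthogonality check:
  u_2 · u_1 = 0 (should be 0)
  u_3 · u_1 = 0 (should be 0)
  u_3 · u_2 = 0 (should be 0)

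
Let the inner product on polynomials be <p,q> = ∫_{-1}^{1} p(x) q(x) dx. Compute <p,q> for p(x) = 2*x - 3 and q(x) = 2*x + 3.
<p,q> = -46/3

Expand the product: p(x)·q(x) = 4*x^2 - 9.
∫_{-1}^{1} of each monomial x^k gives [2/(k+1) if k even, 0 if k odd]. Integrating term-by-term (or equivalently evaluating the antiderivative F(x) = 4*x^3/3 - 9*x at the endpoints):
  F(1) − F(−1) = -23/3 − (23/3) = -46/3.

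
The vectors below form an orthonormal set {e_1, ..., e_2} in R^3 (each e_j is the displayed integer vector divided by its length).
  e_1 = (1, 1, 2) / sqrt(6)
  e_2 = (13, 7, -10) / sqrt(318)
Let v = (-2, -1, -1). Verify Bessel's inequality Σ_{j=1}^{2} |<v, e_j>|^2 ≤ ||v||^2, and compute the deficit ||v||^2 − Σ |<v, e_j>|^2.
Σ |<v, e_j>|^2 = 309/53; ||v||^2 = 6; deficit = 9/53

Write each e_j = u_j / sqrt(<u_j, u_j>) where u_j is the displayed integer vector. Then <v, e_j> = <v, u_j> / sqrt(<u_j, u_j>), so |<v, e_j>|^2 = <v, u_j>^2 / <u_j, u_j>.
Coefficients: <v, e_1> = -5/sqrt(6), <v, e_2> = -23/sqrt(318).
Square and sum: Σ |<v, e_j>|^2 = 309/53.
Compute ||v||^2 = v·v = 6.
Deficit = 6 − 309/53 = 9/53 ≥ 0, confirming Bessel's inequality. (The deficit equals ||v − Σ <v,e_j> e_j||^2, the squared distance from v to span{e_j}.)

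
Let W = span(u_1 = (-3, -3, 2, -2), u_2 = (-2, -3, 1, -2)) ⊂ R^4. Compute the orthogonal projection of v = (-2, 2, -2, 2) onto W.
proj_W(v) = (8/27, 16/9, 8/27, 32/27)

Set up U = [u_1 | ... | u_2] ∈ R^(4×2). The projector onto W = col(U) is P = U (U^T U)^(-1) U^T.
Compute U^T U =
  [26, 21]
  [21, 18],
and U^T v = (-8, -8).
Solve U^T U · c = U^T v for the coefficients: c = (8/9, -40/27). The projection is proj_W(v) = U c.
Check: (v - proj_W(v)) · u_1 = 0  (should be 0).
Check: (v - proj_W(v)) · u_2 = 0  (should be 0).
Result: proj_W(v) = (8/27, 16/9, 8/27, 32/27).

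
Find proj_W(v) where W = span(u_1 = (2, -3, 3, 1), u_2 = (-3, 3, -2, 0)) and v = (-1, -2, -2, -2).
proj_W(v) = (49/65, 18/65, -79/65, -67/65)

Set up U = [u_1 | ... | u_2] ∈ R^(4×2). The projector onto W = col(U) is P = U (U^T U)^(-1) U^T.
Compute U^T U =
  [23, -21]
  [-21, 22],
and U^T v = (-4, 1).
Solve U^T U · c = U^T v for the coefficients: c = (-67/65, -61/65). The projection is proj_W(v) = U c.
Check: (v - proj_W(v)) · u_1 = 0  (should be 0).
Check: (v - proj_W(v)) · u_2 = 0  (should be 0).
Result: proj_W(v) = (49/65, 18/65, -79/65, -67/65).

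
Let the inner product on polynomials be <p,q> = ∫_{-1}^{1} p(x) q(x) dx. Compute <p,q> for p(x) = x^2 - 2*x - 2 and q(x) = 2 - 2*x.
<p,q> = -4

Expand the product: p(x)·q(x) = -2*x^3 + 6*x^2 - 4.
∫_{-1}^{1} of each monomial x^k gives [2/(k+1) if k even, 0 if k odd]. Integrating term-by-term (or equivalently evaluating the antiderivative F(x) = -x^4/2 + 2*x^3 - 4*x at the endpoints):
  F(1) − F(−1) = -5/2 − (3/2) = -4.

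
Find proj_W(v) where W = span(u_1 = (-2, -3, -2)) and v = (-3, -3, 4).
proj_W(v) = (-14/17, -21/17, -14/17)

Set up U = [u_1 | ... | u_1] ∈ R^(3×1). The projector onto W = col(U) is P = U (U^T U)^(-1) U^T.
Compute U^T U =
  [17],
and U^T v = (7).
Solve U^T U · c = U^T v for the coefficients: c = (7/17). The projection is proj_W(v) = U c.
Check: (v - proj_W(v)) · u_1 = 0  (should be 0).
Result: proj_W(v) = (-14/17, -21/17, -14/17).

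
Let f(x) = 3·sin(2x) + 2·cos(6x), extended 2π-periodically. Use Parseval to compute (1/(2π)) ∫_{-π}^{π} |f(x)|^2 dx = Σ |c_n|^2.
Σ |c_n|^2 = 13/2

Expand |f|^2 and use orthogonality of {sin(nx), cos(mx)} on [-π, π]:
  ∫_{-π}^{π} sin(nx)^2 dx = π, ∫ cos(mx)^2 dx = π, and cross terms integrate to 0.
So ∫_{-π}^{π} f(x)^2 dx = 3^2 · π + 2^2 · π = (9 + 4)π.
Divide by 2π: (9 + 4)/2 = 13/2.
By Parseval, this equals Σ |c_n|^2.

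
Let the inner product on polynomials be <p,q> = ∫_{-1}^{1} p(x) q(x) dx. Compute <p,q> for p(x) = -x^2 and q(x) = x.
<p,q> = 0

Expand the product: p(x)·q(x) = -x^3.
∫_{-1}^{1} of each monomial x^k gives [2/(k+1) if k even, 0 if k odd]. Integrating term-by-term (or equivalently evaluating the antiderivative F(x) = -x^4/4 at the endpoints):
  F(1) − F(−1) = -1/4 − (-1/4) = 0.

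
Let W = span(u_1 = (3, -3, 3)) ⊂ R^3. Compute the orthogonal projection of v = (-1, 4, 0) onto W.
proj_W(v) = (-5/3, 5/3, -5/3)

Set up U = [u_1 | ... | u_1] ∈ R^(3×1). The projector onto W = col(U) is P = U (U^T U)^(-1) U^T.
Compute U^T U =
  [27],
and U^T v = (-15).
Solve U^T U · c = U^T v for the coefficients: c = (-5/9). The projection is proj_W(v) = U c.
Check: (v - proj_W(v)) · u_1 = 0  (should be 0).
Result: proj_W(v) = (-5/3, 5/3, -5/3).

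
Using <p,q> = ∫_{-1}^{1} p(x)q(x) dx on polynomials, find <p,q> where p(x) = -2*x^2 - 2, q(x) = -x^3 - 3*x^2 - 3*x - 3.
<p,q> = 112/5

Expand the product: p(x)·q(x) = 2*x^5 + 6*x^4 + 8*x^3 + 12*x^2 + 6*x + 6.
∫_{-1}^{1} of each monomial x^k gives [2/(k+1) if k even, 0 if k odd]. Integrating term-by-term (or equivalently evaluating the antiderivative F(x) = x^6/3 + 6*x^5/5 + 2*x^4 + 4*x^3 + 3*x^2 + 6*x at the endpoints):
  F(1) − F(−1) = 248/15 − (-88/15) = 112/5.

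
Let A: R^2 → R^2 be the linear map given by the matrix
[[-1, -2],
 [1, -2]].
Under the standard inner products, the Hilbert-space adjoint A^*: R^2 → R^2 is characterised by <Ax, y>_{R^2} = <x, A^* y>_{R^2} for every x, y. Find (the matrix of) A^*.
A^* = A^T =
[[-1, 1],
 [-2, -2]]

For real matrices with standard dot products, the defining identity <Ax, y> = <x, A^* y> gives (Ax)^T y = x^T (A^*) y, i.e. x^T A^T y = x^T (A^*) y. Since this holds for all x, y, we must have A^* = A^T. Therefore
A^* =
[[-1, 1],
 [-2, -2]].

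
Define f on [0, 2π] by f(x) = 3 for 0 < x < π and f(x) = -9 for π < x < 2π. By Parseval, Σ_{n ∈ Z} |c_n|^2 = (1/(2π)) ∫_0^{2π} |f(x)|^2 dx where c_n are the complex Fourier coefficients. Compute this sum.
Σ |c_n|^2 = 45

Parseval equates the L^2 energy of f (normalised by 1/(2π)) with the ℓ^2 sum of its Fourier coefficients: (1/(2π)) ∫_0^{2π} |f|^2 = Σ |c_n|^2.
Compute the left side: (1/(2π)) [∫_0^π 3^2 dx + ∫_π^{2π} (-9)^2 dx] = (1/(2π)) · (9π + 81π) = (9 + 81)/2 = 45.
So Σ_{n ∈ Z} |c_n|^2 = 45.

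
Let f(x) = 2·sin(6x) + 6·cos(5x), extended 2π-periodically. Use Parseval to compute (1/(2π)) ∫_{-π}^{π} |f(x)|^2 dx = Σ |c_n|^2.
Σ |c_n|^2 = 20

Expand |f|^2 and use orthogonality of {sin(nx), cos(mx)} on [-π, π]:
  ∫_{-π}^{π} sin(nx)^2 dx = π, ∫ cos(mx)^2 dx = π, and cross terms integrate to 0.
So ∫_{-π}^{π} f(x)^2 dx = 2^2 · π + 6^2 · π = (4 + 36)π.
Divide by 2π: (4 + 36)/2 = 20.
By Parseval, this equals Σ |c_n|^2.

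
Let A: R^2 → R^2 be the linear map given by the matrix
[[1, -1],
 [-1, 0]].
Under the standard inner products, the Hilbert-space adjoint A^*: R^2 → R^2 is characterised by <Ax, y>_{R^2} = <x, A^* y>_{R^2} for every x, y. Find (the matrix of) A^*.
A^* = A^T =
[[1, -1],
 [-1, 0]]

For real matrices with standard dot products, the defining identity <Ax, y> = <x, A^* y> gives (Ax)^T y = x^T (A^*) y, i.e. x^T A^T y = x^T (A^*) y. Since this holds for all x, y, we must have A^* = A^T. Therefore
A^* =
[[1, -1],
 [-1, 0]].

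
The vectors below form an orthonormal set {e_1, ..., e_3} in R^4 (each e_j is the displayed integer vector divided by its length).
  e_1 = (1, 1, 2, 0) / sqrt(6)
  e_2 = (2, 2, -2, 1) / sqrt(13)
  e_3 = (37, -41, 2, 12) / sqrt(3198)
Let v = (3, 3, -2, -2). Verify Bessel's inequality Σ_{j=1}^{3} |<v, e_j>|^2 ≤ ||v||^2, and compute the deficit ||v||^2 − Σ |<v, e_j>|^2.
Σ |<v, e_j>|^2 = 666/41; ||v||^2 = 26; deficit = 400/41

Write each e_j = u_j / sqrt(<u_j, u_j>) where u_j is the displayed integer vector. Then <v, e_j> = <v, u_j> / sqrt(<u_j, u_j>), so |<v, e_j>|^2 = <v, u_j>^2 / <u_j, u_j>.
Coefficients: <v, e_1> = 2/sqrt(6), <v, e_2> = 14/sqrt(13), <v, e_3> = -40/sqrt(3198).
Square and sum: Σ |<v, e_j>|^2 = 666/41.
Compute ||v||^2 = v·v = 26.
Deficit = 26 − 666/41 = 400/41 ≥ 0, confirming Bessel's inequality. (The deficit equals ||v − Σ <v,e_j> e_j||^2, the squared distance from v to span{e_j}.)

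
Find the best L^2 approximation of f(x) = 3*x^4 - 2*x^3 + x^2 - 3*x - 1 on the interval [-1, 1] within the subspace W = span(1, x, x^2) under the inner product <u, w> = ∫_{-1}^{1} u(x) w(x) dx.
g(x) = 25*x^2/7 - 21*x/5 - 44/35

The best approximation g ∈ W is the orthogonal projection of f onto W. Writing g = a_0 + a_1 x + a_2 x^2, the coefficients solve the normal equations G · a = b where
  G_{ij} = <φ_i, φ_j> and b_i = <f, φ_i>, with φ_0 = 1, φ_1 = x, φ_2 = x^2.
G =
  [2, 0, 2/3]
  [0, 2/3, 0]
  [2/3, 0, 2/5],
b = (-2/15, -14/5, 62/105).
Solving gives a_0 = -44/35, a_1 = -21/5, a_2 = 25/7, so
  g(x) = 25*x^2/7 - 21*x/5 - 44/35.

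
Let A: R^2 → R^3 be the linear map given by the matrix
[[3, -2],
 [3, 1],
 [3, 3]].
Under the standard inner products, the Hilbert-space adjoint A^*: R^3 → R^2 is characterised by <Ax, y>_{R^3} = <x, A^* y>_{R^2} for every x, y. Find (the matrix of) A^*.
A^* = A^T =
[[3, 3, 3],
 [-2, 1, 3]]

For real matrices with standard dot products, the defining identity <Ax, y> = <x, A^* y> gives (Ax)^T y = x^T (A^*) y, i.e. x^T A^T y = x^T (A^*) y. Since this holds for all x, y, we must have A^* = A^T. Therefore
A^* =
[[3, 3, 3],
 [-2, 1, 3]].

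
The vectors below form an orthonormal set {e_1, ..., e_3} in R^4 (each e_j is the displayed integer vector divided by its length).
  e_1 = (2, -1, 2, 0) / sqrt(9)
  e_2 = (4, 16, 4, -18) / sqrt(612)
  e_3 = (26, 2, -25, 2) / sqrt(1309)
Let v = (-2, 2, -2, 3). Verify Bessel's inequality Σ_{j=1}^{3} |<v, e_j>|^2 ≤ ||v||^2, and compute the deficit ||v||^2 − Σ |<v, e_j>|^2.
Σ |<v, e_j>|^2 = 1041/77; ||v||^2 = 21; deficit = 576/77

Write each e_j = u_j / sqrt(<u_j, u_j>) where u_j is the displayed integer vector. Then <v, e_j> = <v, u_j> / sqrt(<u_j, u_j>), so |<v, e_j>|^2 = <v, u_j>^2 / <u_j, u_j>.
Coefficients: <v, e_1> = -10/sqrt(9), <v, e_2> = -38/sqrt(612), <v, e_3> = 8/sqrt(1309).
Square and sum: Σ |<v, e_j>|^2 = 1041/77.
Compute ||v||^2 = v·v = 21.
Deficit = 21 − 1041/77 = 576/77 ≥ 0, confirming Bessel's inequality. (The deficit equals ||v − Σ <v,e_j> e_j||^2, the squared distance from v to span{e_j}.)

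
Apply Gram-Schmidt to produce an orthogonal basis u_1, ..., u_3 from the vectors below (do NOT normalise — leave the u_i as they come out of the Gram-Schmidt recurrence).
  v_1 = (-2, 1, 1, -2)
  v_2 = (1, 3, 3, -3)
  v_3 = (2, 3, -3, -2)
Orthogonal basis:
  u_1 = (-2, 1, 1, -2)
  u_2 = (3, 2, 2, -1)
  u_3 = (2/3, 19/9, -35/9, -14/9)

Apply the Gram-Schmidt recurrence
  u_1 = v_1
  u_i = v_i − Σ_{j<i} ((v_i · u_j) / (u_j · u_j)) · u_j.

Step by step this gives:
  u_1 = (-2, 1, 1, -2)
  u_2 = (3, 2, 2, -1)
  u_3 = (2/3, 19/9, -35/9, -14/9)

Orthogonality check:
  u_2 · u_1 = 0 (should be 0)
  u_3 · u_1 = 0 (should be 0)
  u_3 · u_2 = 0 (should be 0)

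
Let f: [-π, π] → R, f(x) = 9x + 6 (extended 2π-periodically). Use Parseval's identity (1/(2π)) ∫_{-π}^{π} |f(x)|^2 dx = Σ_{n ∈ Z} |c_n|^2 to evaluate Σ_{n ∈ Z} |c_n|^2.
Σ |c_n|^2 = 27π^2 + 36

Expand and integrate term by term over [-π, π]:
  ∫ (9x)^2 dx = 81·(2π^3/3); ∫ 2·9·(6)·x dx = 0 (odd integrand); ∫ 6^2 dx = 36·2π.
So (1/(2π)) ∫_{-π}^{π} (9x + 6)^2 dx = 81π^2/3 + 36 = 27π^2 + 36.
Parseval ⇒ Σ |c_n|^2 = 27π^2 + 36.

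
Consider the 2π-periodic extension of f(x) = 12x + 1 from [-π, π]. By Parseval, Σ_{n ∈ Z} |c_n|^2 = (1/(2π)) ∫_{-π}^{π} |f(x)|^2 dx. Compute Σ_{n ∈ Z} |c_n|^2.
Σ |c_n|^2 = 48π^2 + 1

Expand and integrate term by term over [-π, π]:
  ∫ (12x)^2 dx = 144·(2π^3/3); ∫ 2·12·(1)·x dx = 0 (odd integrand); ∫ 1^2 dx = 1·2π.
So (1/(2π)) ∫_{-π}^{π} (12x + 1)^2 dx = 144π^2/3 + 1 = 48π^2 + 1.
Parseval ⇒ Σ |c_n|^2 = 48π^2 + 1.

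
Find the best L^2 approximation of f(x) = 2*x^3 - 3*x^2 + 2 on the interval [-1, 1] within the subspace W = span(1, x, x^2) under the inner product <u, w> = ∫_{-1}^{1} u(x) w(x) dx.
g(x) = -3*x^2 + 6*x/5 + 2

The best approximation g ∈ W is the orthogonal projection of f onto W. Writing g = a_0 + a_1 x + a_2 x^2, the coefficients solve the normal equations G · a = b where
  G_{ij} = <φ_i, φ_j> and b_i = <f, φ_i>, with φ_0 = 1, φ_1 = x, φ_2 = x^2.
G =
  [2, 0, 2/3]
  [0, 2/3, 0]
  [2/3, 0, 2/5],
b = (2, 4/5, 2/15).
Solving gives a_0 = 2, a_1 = 6/5, a_2 = -3, so
  g(x) = -3*x^2 + 6*x/5 + 2.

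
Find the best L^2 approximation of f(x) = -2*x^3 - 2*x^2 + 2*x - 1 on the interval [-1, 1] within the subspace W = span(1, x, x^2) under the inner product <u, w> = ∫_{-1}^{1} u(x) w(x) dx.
g(x) = -2*x^2 + 4*x/5 - 1

The best approximation g ∈ W is the orthogonal projection of f onto W. Writing g = a_0 + a_1 x + a_2 x^2, the coefficients solve the normal equations G · a = b where
  G_{ij} = <φ_i, φ_j> and b_i = <f, φ_i>, with φ_0 = 1, φ_1 = x, φ_2 = x^2.
G =
  [2, 0, 2/3]
  [0, 2/3, 0]
  [2/3, 0, 2/5],
b = (-10/3, 8/15, -22/15).
Solving gives a_0 = -1, a_1 = 4/5, a_2 = -2, so
  g(x) = -2*x^2 + 4*x/5 - 1.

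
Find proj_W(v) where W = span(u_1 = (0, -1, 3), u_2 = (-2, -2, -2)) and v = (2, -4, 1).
proj_W(v) = (-12/13, -47/26, 45/26)

Set up U = [u_1 | ... | u_2] ∈ R^(3×2). The projector onto W = col(U) is P = U (U^T U)^(-1) U^T.
Compute U^T U =
  [10, -4]
  [-4, 12],
and U^T v = (7, 2).
Solve U^T U · c = U^T v for the coefficients: c = (23/26, 6/13). The projection is proj_W(v) = U c.
Check: (v - proj_W(v)) · u_1 = 0  (should be 0).
Check: (v - proj_W(v)) · u_2 = 0  (should be 0).
Result: proj_W(v) = (-12/13, -47/26, 45/26).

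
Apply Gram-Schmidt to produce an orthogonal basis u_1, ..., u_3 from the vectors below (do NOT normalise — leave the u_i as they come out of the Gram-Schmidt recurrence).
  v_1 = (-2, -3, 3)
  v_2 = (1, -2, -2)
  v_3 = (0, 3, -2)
Orthogonal basis:
  u_1 = (-2, -3, 3)
  u_2 = (9/11, -25/11, -19/11)
  u_3 = (-102/97, 17/194, -119/194)

Apply the Gram-Schmidt recurrence
  u_1 = v_1
  u_i = v_i − Σ_{j<i} ((v_i · u_j) / (u_j · u_j)) · u_j.

Step by step this gives:
  u_1 = (-2, -3, 3)
  u_2 = (9/11, -25/11, -19/11)
  u_3 = (-102/97, 17/194, -119/194)

Orthogonality check:
  u_2 · u_1 = 0 (should be 0)
  u_3 · u_1 = 0 (should be 0)
  u_3 · u_2 = 0 (should be 0)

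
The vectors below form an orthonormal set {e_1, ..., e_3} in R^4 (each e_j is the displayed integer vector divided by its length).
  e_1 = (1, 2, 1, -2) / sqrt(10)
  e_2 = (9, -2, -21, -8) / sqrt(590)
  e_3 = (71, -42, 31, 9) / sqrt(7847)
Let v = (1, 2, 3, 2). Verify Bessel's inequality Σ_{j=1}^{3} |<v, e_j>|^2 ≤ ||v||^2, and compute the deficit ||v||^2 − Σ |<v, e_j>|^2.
Σ |<v, e_j>|^2 = 230/19; ||v||^2 = 18; deficit = 112/19

Write each e_j = u_j / sqrt(<u_j, u_j>) where u_j is the displayed integer vector. Then <v, e_j> = <v, u_j> / sqrt(<u_j, u_j>), so |<v, e_j>|^2 = <v, u_j>^2 / <u_j, u_j>.
Coefficients: <v, e_1> = 4/sqrt(10), <v, e_2> = -74/sqrt(590), <v, e_3> = 98/sqrt(7847).
Square and sum: Σ |<v, e_j>|^2 = 230/19.
Compute ||v||^2 = v·v = 18.
Deficit = 18 − 230/19 = 112/19 ≥ 0, confirming Bessel's inequality. (The deficit equals ||v − Σ <v,e_j> e_j||^2, the squared distance from v to span{e_j}.)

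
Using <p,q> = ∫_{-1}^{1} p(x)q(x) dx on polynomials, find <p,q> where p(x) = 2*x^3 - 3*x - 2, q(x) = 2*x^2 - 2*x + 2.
<p,q> = -124/15

Expand the product: p(x)·q(x) = 4*x^5 - 4*x^4 - 2*x^3 + 2*x^2 - 2*x - 4.
∫_{-1}^{1} of each monomial x^k gives [2/(k+1) if k even, 0 if k odd]. Integrating term-by-term (or equivalently evaluating the antiderivative F(x) = 2*x^6/3 - 4*x^5/5 - x^4/2 + 2*x^3/3 - x^2 - 4*x at the endpoints):
  F(1) − F(−1) = -149/30 − (33/10) = -124/15.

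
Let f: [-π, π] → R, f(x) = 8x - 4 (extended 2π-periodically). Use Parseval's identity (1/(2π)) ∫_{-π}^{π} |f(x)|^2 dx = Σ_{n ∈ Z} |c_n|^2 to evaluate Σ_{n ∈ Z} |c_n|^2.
Σ |c_n|^2 = 64π^2/3 + 16

Expand and integrate term by term over [-π, π]:
  ∫ (8x)^2 dx = 64·(2π^3/3); ∫ 2·8·(-4)·x dx = 0 (odd integrand); ∫ (-4)^2 dx = 16·2π.
So (1/(2π)) ∫_{-π}^{π} (8x - 4)^2 dx = 64π^2/3 + 16 = 64π^2/3 + 16.
Parseval ⇒ Σ |c_n|^2 = 64π^2/3 + 16.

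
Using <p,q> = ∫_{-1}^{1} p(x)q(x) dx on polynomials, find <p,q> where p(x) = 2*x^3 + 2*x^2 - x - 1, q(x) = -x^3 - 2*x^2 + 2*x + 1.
<p,q> = -88/105

Expand the product: p(x)·q(x) = -2*x^6 - 6*x^5 + x^4 + 9*x^3 + 2*x^2 - 3*x - 1.
∫_{-1}^{1} of each monomial x^k gives [2/(k+1) if k even, 0 if k odd]. Integrating term-by-term (or equivalently evaluating the antiderivative F(x) = -2*x^7/7 - x^6 + x^5/5 + 9*x^4/4 + 2*x^3/3 - 3*x^2/2 - x at the endpoints):
  F(1) − F(−1) = -281/420 − (71/420) = -88/105.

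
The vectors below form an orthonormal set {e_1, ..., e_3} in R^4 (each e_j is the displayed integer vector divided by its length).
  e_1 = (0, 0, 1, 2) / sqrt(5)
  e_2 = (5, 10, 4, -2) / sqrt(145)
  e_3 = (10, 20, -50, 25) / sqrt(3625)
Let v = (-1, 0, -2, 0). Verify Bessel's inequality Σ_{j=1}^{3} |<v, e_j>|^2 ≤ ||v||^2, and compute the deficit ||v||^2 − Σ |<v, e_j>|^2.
Σ |<v, e_j>|^2 = 21/5; ||v||^2 = 5; deficit = 4/5

Write each e_j = u_j / sqrt(<u_j, u_j>) where u_j is the displayed integer vector. Then <v, e_j> = <v, u_j> / sqrt(<u_j, u_j>), so |<v, e_j>|^2 = <v, u_j>^2 / <u_j, u_j>.
Coefficients: <v, e_1> = -2/sqrt(5), <v, e_2> = -13/sqrt(145), <v, e_3> = 90/sqrt(3625).
Square and sum: Σ |<v, e_j>|^2 = 21/5.
Compute ||v||^2 = v·v = 5.
Deficit = 5 − 21/5 = 4/5 ≥ 0, confirming Bessel's inequality. (The deficit equals ||v − Σ <v,e_j> e_j||^2, the squared distance from v to span{e_j}.)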